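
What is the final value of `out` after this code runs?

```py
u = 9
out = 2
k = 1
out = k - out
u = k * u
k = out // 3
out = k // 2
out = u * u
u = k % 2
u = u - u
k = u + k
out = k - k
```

out = 1-2 = -1
u = 1*9 = 9
k = (-1)//3 = -1
out = (-1)//2 = -1
out = 9*9 = 81
u = (-1)%2 = 1
u = 1-1 = 0
k = 0+(-1) = -1
out = (-1)-(-1) = 0

0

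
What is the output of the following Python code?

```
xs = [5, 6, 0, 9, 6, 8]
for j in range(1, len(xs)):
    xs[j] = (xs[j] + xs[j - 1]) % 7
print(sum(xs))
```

j=1: xs[1] = (6+5)%7 = 4 → [5, 4, 0, 9, 6, 8]
j=2: xs[2] = (0+4)%7 = 4 → [5, 4, 4, 9, 6, 8]
j=3: xs[3] = (9+4)%7 = 6 → [5, 4, 4, 6, 6, 8]
j=4: xs[4] = (6+6)%7 = 5 → [5, 4, 4, 6, 5, 8]
j=5: xs[5] = (8+5)%7 = 6 → [5, 4, 4, 6, 5, 6]
sum = 30

30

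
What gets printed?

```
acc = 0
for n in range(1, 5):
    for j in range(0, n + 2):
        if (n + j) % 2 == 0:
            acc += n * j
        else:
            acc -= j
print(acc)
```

n=1,j=0: odd sum, acc = 0-0 = 0
n=1,j=1: even sum, acc = 0+1 = 1
n=1,j=2: odd sum, acc = 1-2 = -1
n=2,j=0: even sum, acc = (-1)+0 = -1
n=2,j=1: odd sum, acc = (-1)-1 = -2
n=2,j=2: even sum, acc = (-2)+4 = 2
n=2,j=3: odd sum, acc = 2-3 = -1
n=3,j=0: odd sum, acc = (-1)-0 = -1
n=3,j=1: even sum, acc = (-1)+3 = 2
n=3,j=2: odd sum, acc = 2-2 = 0
n=3,j=3: even sum, acc = 0+9 = 9
n=3,j=4: odd sum, acc = 9-4 = 5
n=4,j=0: even sum, acc = 5+0 = 5
n=4,j=1: odd sum, acc = 5-1 = 4
n=4,j=2: even sum, acc = 4+8 = 12
n=4,j=3: odd sum, acc = 12-3 = 9
n=4,j=4: even sum, acc = 9+16 = 25
n=4,j=5: odd sum, acc = 25-5 = 20

20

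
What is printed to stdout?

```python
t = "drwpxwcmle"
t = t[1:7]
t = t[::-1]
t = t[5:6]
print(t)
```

slice [1:7] → 'rwpxwc'
reverse → 'cwxpwr'
slice [5:6] → 'r'

r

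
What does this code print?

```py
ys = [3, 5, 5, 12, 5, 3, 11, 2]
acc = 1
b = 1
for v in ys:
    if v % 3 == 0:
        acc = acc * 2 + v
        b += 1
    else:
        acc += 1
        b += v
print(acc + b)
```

v=3: %3==0, acc = 1*2+3 = 5; b=2
v=5: not %3==0, acc = 5+1 = 6; b=7
v=5: not %3==0, acc = 6+1 = 7; b=12
v=12: %3==0, acc = 7*2+12 = 26; b=13
v=5: not %3==0, acc = 26+1 = 27; b=18
v=3: %3==0, acc = 27*2+3 = 57; b=19
v=11: not %3==0, acc = 57+1 = 58; b=30
v=2: not %3==0, acc = 58+1 = 59; b=32
acc+b = 59+32 = 91

91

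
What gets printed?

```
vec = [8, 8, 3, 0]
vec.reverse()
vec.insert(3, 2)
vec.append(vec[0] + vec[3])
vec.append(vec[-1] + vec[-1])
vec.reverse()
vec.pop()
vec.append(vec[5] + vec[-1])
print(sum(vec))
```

reverse → [0, 3, 8, 8]
insert 2 at 3 → [0, 3, 8, 2, 8]
append vec[0]+vec[3] = 0+2 = 2 → [0, 3, 8, 2, 8, 2]
append vec[-1]+vec[-1] = 2+2 = 4 → [0, 3, 8, 2, 8, 2, 4]
reverse → [4, 2, 8, 2, 8, 3, 0]
pop() removes 0 → [4, 2, 8, 2, 8, 3]
append vec[5]+vec[-1] = 3+3 = 6 → [4, 2, 8, 2, 8, 3, 6]
sum = 33

33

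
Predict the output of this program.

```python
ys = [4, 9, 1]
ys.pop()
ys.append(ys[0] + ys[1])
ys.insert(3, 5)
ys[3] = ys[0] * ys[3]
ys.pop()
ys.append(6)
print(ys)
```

pop() removes 1 → [4, 9]
append ys[0]+ys[1] = 4+9 = 13 → [4, 9, 13]
insert 5 at 3 → [4, 9, 13, 5]
ys[3] = ys[0]*ys[3] = 4*5 = 20 → [4, 9, 13, 20]
pop() removes 20 → [4, 9, 13]
append 6 → [4, 9, 13, 6]

[4, 9, 13, 6]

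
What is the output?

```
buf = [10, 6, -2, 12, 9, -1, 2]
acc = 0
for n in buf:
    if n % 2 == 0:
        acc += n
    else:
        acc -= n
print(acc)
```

n=10: even, acc = 0+10 = 10
n=6: even, acc = 10+6 = 16
n=-2: even, acc = 16+(-2) = 14
n=12: even, acc = 14+12 = 26
n=9: not even, acc = 26-9 = 17
n=-1: not even, acc = 17-(-1) = 18
n=2: even, acc = 18+2 = 20

20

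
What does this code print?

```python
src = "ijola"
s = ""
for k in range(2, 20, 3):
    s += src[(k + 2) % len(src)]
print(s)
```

aoilja

k=2: add src[4]='a' → 'a'
k=5: add src[2]='o' → 'ao'
k=8: add src[0]='i' → 'aoi'
k=11: add src[3]='l' → 'aoil'
k=14: add src[1]='j' → 'aoilj'
k=17: add src[4]='a' → 'aoilja'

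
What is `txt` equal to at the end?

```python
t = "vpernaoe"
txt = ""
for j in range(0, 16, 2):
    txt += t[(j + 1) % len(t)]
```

j=0: add t[1]='p' → 'p'
j=2: add t[3]='r' → 'pr'
j=4: add t[5]='a' → 'pra'
j=6: add t[7]='e' → 'prae'
j=8: add t[1]='p' → 'praep'
j=10: add t[3]='r' → 'praepr'
j=12: add t[5]='a' → 'praepra'
j=14: add t[7]='e' → 'praeprae'

'praeprae'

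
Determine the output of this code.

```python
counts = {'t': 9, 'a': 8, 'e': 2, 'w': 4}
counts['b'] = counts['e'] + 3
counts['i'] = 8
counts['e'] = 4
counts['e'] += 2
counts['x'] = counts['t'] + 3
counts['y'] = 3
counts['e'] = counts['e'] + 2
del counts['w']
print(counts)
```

counts['b'] = counts['e']+3 = 5 → {'t': 9, 'a': 8, 'e': 2, 'w': 4, 'b': 5}
counts['i'] = 8 → {'t': 9, 'a': 8, 'e': 2, 'w': 4, 'b': 5, 'i': 8}
counts['e'] = 4 → {'t': 9, 'a': 8, 'e': 4, 'w': 4, 'b': 5, 'i': 8}
counts['e'] = 4+2 = 6 → {'t': 9, 'a': 8, 'e': 6, 'w': 4, 'b': 5, 'i': 8}
counts['x'] = counts['t']+3 = 12 → {'t': 9, 'a': 8, 'e': 6, 'w': 4, 'b': 5, 'i': 8, 'x': 12}
counts['y'] = 3 → {'t': 9, 'a': 8, 'e': 6, 'w': 4, 'b': 5, 'i': 8, 'x': 12, 'y': 3}
counts['e'] = counts['e']+2 = 8 → {'t': 9, 'a': 8, 'e': 8, 'w': 4, 'b': 5, 'i': 8, 'x': 12, 'y': 3}
del 'w' → {'t': 9, 'a': 8, 'e': 8, 'b': 5, 'i': 8, 'x': 12, 'y': 3}

{'t': 9, 'a': 8, 'e': 8, 'b': 5, 'i': 8, 'x': 12, 'y': 3}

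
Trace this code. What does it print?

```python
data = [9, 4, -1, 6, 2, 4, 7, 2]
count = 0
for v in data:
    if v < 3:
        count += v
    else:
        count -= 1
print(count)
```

v=9: not <3, count = 0-1 = -1
v=4: not <3, count = (-1)-1 = -2
v=-1: <3, count = (-2)+(-1) = -3
v=6: not <3, count = (-3)-1 = -4
v=2: <3, count = (-4)+2 = -2
v=4: not <3, count = (-2)-1 = -3
v=7: not <3, count = (-3)-1 = -4
v=2: <3, count = (-4)+2 = -2

-2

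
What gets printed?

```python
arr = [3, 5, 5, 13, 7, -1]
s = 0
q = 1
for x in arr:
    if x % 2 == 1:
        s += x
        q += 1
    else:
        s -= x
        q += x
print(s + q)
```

x=3: odd, s = 0+3 = 3; q=2
x=5: odd, s = 3+5 = 8; q=3
x=5: odd, s = 8+5 = 13; q=4
x=13: odd, s = 13+13 = 26; q=5
x=7: odd, s = 26+7 = 33; q=6
x=-1: odd, s = 33+(-1) = 32; q=7
s+q = 32+7 = 39

39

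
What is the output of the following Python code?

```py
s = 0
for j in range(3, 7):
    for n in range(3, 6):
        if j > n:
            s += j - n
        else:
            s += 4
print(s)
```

34

j=3,n=3: not 3>3, s = 0+4 = 4
j=3,n=4: not 3>4, s = 4+4 = 8
j=3,n=5: not 3>5, s = 8+4 = 12
j=4,n=3: 4>3, s = 12+1 = 13
j=4,n=4: not 4>4, s = 13+4 = 17
j=4,n=5: not 4>5, s = 17+4 = 21
j=5,n=3: 5>3, s = 21+2 = 23
j=5,n=4: 5>4, s = 23+1 = 24
j=5,n=5: not 5>5, s = 24+4 = 28
j=6,n=3: 6>3, s = 28+3 = 31
j=6,n=4: 6>4, s = 31+2 = 33
j=6,n=5: 6>5, s = 33+1 = 34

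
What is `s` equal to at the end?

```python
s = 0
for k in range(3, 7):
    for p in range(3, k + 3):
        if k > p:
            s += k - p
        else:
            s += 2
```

k=3,p=3: not 3>3, s = 0+2 = 2
k=3,p=4: not 3>4, s = 2+2 = 4
k=3,p=5: not 3>5, s = 4+2 = 6
k=4,p=3: 4>3, s = 6+1 = 7
k=4,p=4: not 4>4, s = 7+2 = 9
k=4,p=5: not 4>5, s = 9+2 = 11
k=4,p=6: not 4>6, s = 11+2 = 13
k=5,p=3: 5>3, s = 13+2 = 15
k=5,p=4: 5>4, s = 15+1 = 16
k=5,p=5: not 5>5, s = 16+2 = 18
k=5,p=6: not 5>6, s = 18+2 = 20
k=5,p=7: not 5>7, s = 20+2 = 22
k=6,p=3: 6>3, s = 22+3 = 25
k=6,p=4: 6>4, s = 25+2 = 27
k=6,p=5: 6>5, s = 27+1 = 28
k=6,p=6: not 6>6, s = 28+2 = 30
k=6,p=7: not 6>7, s = 30+2 = 32
k=6,p=8: not 6>8, s = 32+2 = 34

34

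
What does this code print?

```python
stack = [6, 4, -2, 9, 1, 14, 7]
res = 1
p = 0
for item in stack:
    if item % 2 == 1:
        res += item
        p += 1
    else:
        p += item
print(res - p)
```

-7

item=6: not odd; p=6
item=4: not odd; p=10
item=-2: not odd; p=8
item=9: odd, res = 1+9 = 10; p=9
item=1: odd, res = 10+1 = 11; p=10
item=14: not odd; p=24
item=7: odd, res = 11+7 = 18; p=25
res-p = 18-25 = -7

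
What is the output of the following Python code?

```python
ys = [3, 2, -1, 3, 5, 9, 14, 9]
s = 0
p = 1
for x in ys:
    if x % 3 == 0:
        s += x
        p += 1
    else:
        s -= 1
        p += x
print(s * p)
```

x=3: %3==0, s = 0+3 = 3; p=2
x=2: not %3==0, s = 3-1 = 2; p=4
x=-1: not %3==0, s = 2-1 = 1; p=3
x=3: %3==0, s = 1+3 = 4; p=4
x=5: not %3==0, s = 4-1 = 3; p=9
x=9: %3==0, s = 3+9 = 12; p=10
x=14: not %3==0, s = 12-1 = 11; p=24
x=9: %3==0, s = 11+9 = 20; p=25
s*p = 20*25 = 500

500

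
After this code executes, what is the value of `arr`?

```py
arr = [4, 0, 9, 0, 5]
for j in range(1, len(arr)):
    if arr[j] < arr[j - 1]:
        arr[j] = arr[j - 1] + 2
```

[4, 6, 9, 11, 13]

j=1: 0<4, arr[1] = 4+2 = 6 → [4, 6, 9, 0, 5]
j=2: 9>=6, unchanged → [4, 6, 9, 0, 5]
j=3: 0<9, arr[3] = 9+2 = 11 → [4, 6, 9, 11, 5]
j=4: 5<11, arr[4] = 11+2 = 13 → [4, 6, 9, 11, 13]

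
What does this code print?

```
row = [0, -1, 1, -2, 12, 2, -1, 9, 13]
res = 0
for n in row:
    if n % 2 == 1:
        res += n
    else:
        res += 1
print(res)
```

n=0: not odd, res = 0+1 = 1
n=-1: odd, res = 1+(-1) = 0
n=1: odd, res = 0+1 = 1
n=-2: not odd, res = 1+1 = 2
n=12: not odd, res = 2+1 = 3
n=2: not odd, res = 3+1 = 4
n=-1: odd, res = 4+(-1) = 3
n=9: odd, res = 3+9 = 12
n=13: odd, res = 12+13 = 25

25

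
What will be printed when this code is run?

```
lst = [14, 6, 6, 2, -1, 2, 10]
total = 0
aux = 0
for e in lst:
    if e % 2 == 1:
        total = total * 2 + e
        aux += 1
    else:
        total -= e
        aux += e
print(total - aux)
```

-110

e=14: not odd, total = 0-14 = -14; aux=14
e=6: not odd, total = (-14)-6 = -20; aux=20
e=6: not odd, total = (-20)-6 = -26; aux=26
e=2: not odd, total = (-26)-2 = -28; aux=28
e=-1: odd, total = (-28)*2+(-1) = -57; aux=29
e=2: not odd, total = (-57)-2 = -59; aux=31
e=10: not odd, total = (-59)-10 = -69; aux=41
total-aux = (-69)-41 = -110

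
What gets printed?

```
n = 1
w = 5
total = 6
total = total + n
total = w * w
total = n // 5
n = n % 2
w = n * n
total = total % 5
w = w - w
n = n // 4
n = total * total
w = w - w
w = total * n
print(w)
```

0

total = 6+1 = 7
total = 5*5 = 25
total = 1//5 = 0
n = 1%2 = 1
w = 1*1 = 1
total = 0%5 = 0
w = 1-1 = 0
n = 1//4 = 0
n = 0*0 = 0
w = 0-0 = 0
w = 0*0 = 0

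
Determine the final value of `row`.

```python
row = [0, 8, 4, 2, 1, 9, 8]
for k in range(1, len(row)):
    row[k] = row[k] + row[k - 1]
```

[0, 8, 12, 14, 15, 24, 32]

k=1: row[1] = 8+0 = 8 → [0, 8, 4, 2, 1, 9, 8]
k=2: row[2] = 4+8 = 12 → [0, 8, 12, 2, 1, 9, 8]
k=3: row[3] = 2+12 = 14 → [0, 8, 12, 14, 1, 9, 8]
k=4: row[4] = 1+14 = 15 → [0, 8, 12, 14, 15, 9, 8]
k=5: row[5] = 9+15 = 24 → [0, 8, 12, 14, 15, 24, 8]
k=6: row[6] = 8+24 = 32 → [0, 8, 12, 14, 15, 24, 32]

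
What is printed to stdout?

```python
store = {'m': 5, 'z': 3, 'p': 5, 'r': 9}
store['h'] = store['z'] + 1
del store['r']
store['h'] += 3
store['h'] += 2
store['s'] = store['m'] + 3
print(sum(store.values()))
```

store['h'] = store['z']+1 = 4 → {'m': 5, 'z': 3, 'p': 5, 'r': 9, 'h': 4}
del 'r' → {'m': 5, 'z': 3, 'p': 5, 'h': 4}
store['h'] = 4+3 = 7 → {'m': 5, 'z': 3, 'p': 5, 'h': 7}
store['h'] = 7+2 = 9 → {'m': 5, 'z': 3, 'p': 5, 'h': 9}
store['s'] = store['m']+3 = 8 → {'m': 5, 'z': 3, 'p': 5, 'h': 9, 's': 8}
sum of values = 30

30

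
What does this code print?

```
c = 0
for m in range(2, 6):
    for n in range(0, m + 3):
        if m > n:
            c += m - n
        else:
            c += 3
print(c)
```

70

m=2,n=0: 2>0, c = 0+2 = 2
m=2,n=1: 2>1, c = 2+1 = 3
m=2,n=2: not 2>2, c = 3+3 = 6
m=2,n=3: not 2>3, c = 6+3 = 9
m=2,n=4: not 2>4, c = 9+3 = 12
m=3,n=0: 3>0, c = 12+3 = 15
m=3,n=1: 3>1, c = 15+2 = 17
m=3,n=2: 3>2, c = 17+1 = 18
m=3,n=3: not 3>3, c = 18+3 = 21
m=3,n=4: not 3>4, c = 21+3 = 24
m=3,n=5: not 3>5, c = 24+3 = 27
m=4,n=0: 4>0, c = 27+4 = 31
m=4,n=1: 4>1, c = 31+3 = 34
m=4,n=2: 4>2, c = 34+2 = 36
m=4,n=3: 4>3, c = 36+1 = 37
m=4,n=4: not 4>4, c = 37+3 = 40
m=4,n=5: not 4>5, c = 40+3 = 43
m=4,n=6: not 4>6, c = 43+3 = 46
m=5,n=0: 5>0, c = 46+5 = 51
m=5,n=1: 5>1, c = 51+4 = 55
m=5,n=2: 5>2, c = 55+3 = 58
m=5,n=3: 5>3, c = 58+2 = 60
m=5,n=4: 5>4, c = 60+1 = 61
m=5,n=5: not 5>5, c = 61+3 = 64
m=5,n=6: not 5>6, c = 64+3 = 67
m=5,n=7: not 5>7, c = 67+3 = 70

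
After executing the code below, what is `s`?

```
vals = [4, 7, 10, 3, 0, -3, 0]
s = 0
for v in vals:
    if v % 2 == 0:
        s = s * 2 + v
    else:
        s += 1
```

86

v=4: even, s = 0*2+4 = 4
v=7: not even, s = 4+1 = 5
v=10: even, s = 5*2+10 = 20
v=3: not even, s = 20+1 = 21
v=0: even, s = 21*2+0 = 42
v=-3: not even, s = 42+1 = 43
v=0: even, s = 43*2+0 = 86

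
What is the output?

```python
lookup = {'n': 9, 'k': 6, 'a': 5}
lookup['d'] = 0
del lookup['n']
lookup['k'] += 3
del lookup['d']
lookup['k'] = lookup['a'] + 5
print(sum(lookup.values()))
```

15

lookup['d'] = 0 → {'n': 9, 'k': 6, 'a': 5, 'd': 0}
del 'n' → {'k': 6, 'a': 5, 'd': 0}
lookup['k'] = 6+3 = 9 → {'k': 9, 'a': 5, 'd': 0}
del 'd' → {'k': 9, 'a': 5}
lookup['k'] = lookup['a']+5 = 10 → {'k': 10, 'a': 5}
sum of values = 15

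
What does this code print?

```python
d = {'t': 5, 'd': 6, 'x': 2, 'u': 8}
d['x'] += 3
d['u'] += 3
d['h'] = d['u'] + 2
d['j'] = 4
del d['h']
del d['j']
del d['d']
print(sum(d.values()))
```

d['x'] = 2+3 = 5 → {'t': 5, 'd': 6, 'x': 5, 'u': 8}
d['u'] = 8+3 = 11 → {'t': 5, 'd': 6, 'x': 5, 'u': 11}
d['h'] = d['u']+2 = 13 → {'t': 5, 'd': 6, 'x': 5, 'u': 11, 'h': 13}
d['j'] = 4 → {'t': 5, 'd': 6, 'x': 5, 'u': 11, 'h': 13, 'j': 4}
del 'h' → {'t': 5, 'd': 6, 'x': 5, 'u': 11, 'j': 4}
del 'j' → {'t': 5, 'd': 6, 'x': 5, 'u': 11}
del 'd' → {'t': 5, 'x': 5, 'u': 11}
sum of values = 21

21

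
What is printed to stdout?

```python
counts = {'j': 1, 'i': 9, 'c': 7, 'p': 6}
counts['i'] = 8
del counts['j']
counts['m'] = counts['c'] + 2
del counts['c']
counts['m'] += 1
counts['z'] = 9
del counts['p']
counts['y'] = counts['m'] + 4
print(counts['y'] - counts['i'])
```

6

counts['i'] = 8 → {'j': 1, 'i': 8, 'c': 7, 'p': 6}
del 'j' → {'i': 8, 'c': 7, 'p': 6}
counts['m'] = counts['c']+2 = 9 → {'i': 8, 'c': 7, 'p': 6, 'm': 9}
del 'c' → {'i': 8, 'p': 6, 'm': 9}
counts['m'] = 9+1 = 10 → {'i': 8, 'p': 6, 'm': 10}
counts['z'] = 9 → {'i': 8, 'p': 6, 'm': 10, 'z': 9}
del 'p' → {'i': 8, 'm': 10, 'z': 9}
counts['y'] = counts['m']+4 = 14 → {'i': 8, 'm': 10, 'z': 9, 'y': 14}
counts['y']-counts['i'] = 14-8 = 6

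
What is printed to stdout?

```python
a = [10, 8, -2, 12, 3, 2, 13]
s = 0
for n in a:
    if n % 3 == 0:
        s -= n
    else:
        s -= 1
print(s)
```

-20

n=10: not %3==0, s = 0-1 = -1
n=8: not %3==0, s = (-1)-1 = -2
n=-2: not %3==0, s = (-2)-1 = -3
n=12: %3==0, s = (-3)-12 = -15
n=3: %3==0, s = (-15)-3 = -18
n=2: not %3==0, s = (-18)-1 = -19
n=13: not %3==0, s = (-19)-1 = -20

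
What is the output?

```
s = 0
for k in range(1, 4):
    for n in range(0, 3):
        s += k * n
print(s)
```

18

k=1,n=0: s = 0+0 = 0
k=1,n=1: s = 0+1 = 1
k=1,n=2: s = 1+2 = 3
k=2,n=0: s = 3+0 = 3
k=2,n=1: s = 3+2 = 5
k=2,n=2: s = 5+4 = 9
k=3,n=0: s = 9+0 = 9
k=3,n=1: s = 9+3 = 12
k=3,n=2: s = 12+6 = 18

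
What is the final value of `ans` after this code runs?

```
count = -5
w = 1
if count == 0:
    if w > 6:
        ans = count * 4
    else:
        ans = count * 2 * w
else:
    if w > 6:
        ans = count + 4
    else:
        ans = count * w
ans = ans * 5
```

-25

count=-5, w=1
count == 0 is False; w > 6 is False
→ ans = count * w = -5
ans = (-5)*5 = -25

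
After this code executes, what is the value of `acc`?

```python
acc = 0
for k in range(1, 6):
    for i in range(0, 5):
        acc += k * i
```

k=1,i=0: acc = 0+0 = 0
k=1,i=1: acc = 0+1 = 1
k=1,i=2: acc = 1+2 = 3
k=1,i=3: acc = 3+3 = 6
k=1,i=4: acc = 6+4 = 10
k=2,i=0: acc = 10+0 = 10
k=2,i=1: acc = 10+2 = 12
k=2,i=2: acc = 12+4 = 16
k=2,i=3: acc = 16+6 = 22
k=2,i=4: acc = 22+8 = 30
k=3,i=0: acc = 30+0 = 30
k=3,i=1: acc = 30+3 = 33
k=3,i=2: acc = 33+6 = 39
k=3,i=3: acc = 39+9 = 48
k=3,i=4: acc = 48+12 = 60
k=4,i=0: acc = 60+0 = 60
k=4,i=1: acc = 60+4 = 64
k=4,i=2: acc = 64+8 = 72
k=4,i=3: acc = 72+12 = 84
k=4,i=4: acc = 84+16 = 100
k=5,i=0: acc = 100+0 = 100
k=5,i=1: acc = 100+5 = 105
k=5,i=2: acc = 105+10 = 115
k=5,i=3: acc = 115+15 = 130
k=5,i=4: acc = 130+20 = 150

150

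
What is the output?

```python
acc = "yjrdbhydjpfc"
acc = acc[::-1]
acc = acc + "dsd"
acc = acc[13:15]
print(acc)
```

sd

reverse → 'cfpjdyhbdrjy'
+ 'dsd' → 'cfpjdyhbdrjydsd'
slice [13:15] → 'sd'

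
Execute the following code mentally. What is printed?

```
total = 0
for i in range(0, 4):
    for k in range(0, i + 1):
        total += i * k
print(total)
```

i=0,k=0: total = 0+0 = 0
i=1,k=0: total = 0+0 = 0
i=1,k=1: total = 0+1 = 1
i=2,k=0: total = 1+0 = 1
i=2,k=1: total = 1+2 = 3
i=2,k=2: total = 3+4 = 7
i=3,k=0: total = 7+0 = 7
i=3,k=1: total = 7+3 = 10
i=3,k=2: total = 10+6 = 16
i=3,k=3: total = 16+9 = 25

25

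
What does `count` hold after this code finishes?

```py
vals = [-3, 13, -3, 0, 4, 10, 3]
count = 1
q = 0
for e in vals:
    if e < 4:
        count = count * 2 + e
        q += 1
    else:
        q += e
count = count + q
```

e=-3: <4, count = 1*2+(-3) = -1; q=1
e=13: not <4; q=14
e=-3: <4, count = (-1)*2+(-3) = -5; q=15
e=0: <4, count = (-5)*2+0 = -10; q=16
e=4: not <4; q=20
e=10: not <4; q=30
e=3: <4, count = (-10)*2+3 = -17; q=31
count+q = (-17)+31 = 14

14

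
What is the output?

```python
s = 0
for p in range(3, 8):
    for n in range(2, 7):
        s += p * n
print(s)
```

500

p=3,n=2: s = 0+6 = 6
p=3,n=3: s = 6+9 = 15
p=3,n=4: s = 15+12 = 27
p=3,n=5: s = 27+15 = 42
p=3,n=6: s = 42+18 = 60
p=4,n=2: s = 60+8 = 68
p=4,n=3: s = 68+12 = 80
p=4,n=4: s = 80+16 = 96
p=4,n=5: s = 96+20 = 116
p=4,n=6: s = 116+24 = 140
p=5,n=2: s = 140+10 = 150
p=5,n=3: s = 150+15 = 165
p=5,n=4: s = 165+20 = 185
p=5,n=5: s = 185+25 = 210
p=5,n=6: s = 210+30 = 240
p=6,n=2: s = 240+12 = 252
p=6,n=3: s = 252+18 = 270
p=6,n=4: s = 270+24 = 294
p=6,n=5: s = 294+30 = 324
p=6,n=6: s = 324+36 = 360
p=7,n=2: s = 360+14 = 374
p=7,n=3: s = 374+21 = 395
p=7,n=4: s = 395+28 = 423
p=7,n=5: s = 423+35 = 458
p=7,n=6: s = 458+42 = 500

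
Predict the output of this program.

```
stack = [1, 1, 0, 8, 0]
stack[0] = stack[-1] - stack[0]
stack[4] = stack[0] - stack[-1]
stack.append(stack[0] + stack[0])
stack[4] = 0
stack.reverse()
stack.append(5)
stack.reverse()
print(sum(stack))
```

11

stack[0] = stack[-1]-stack[0] = 0-1 = -1 → [-1, 1, 0, 8, 0]
stack[4] = stack[0]-stack[-1] = (-1)-0 = -1 → [-1, 1, 0, 8, -1]
append stack[0]+stack[0] = (-1)+(-1) = -2 → [-1, 1, 0, 8, -1, -2]
stack[4] = 0 → [-1, 1, 0, 8, 0, -2]
reverse → [-2, 0, 8, 0, 1, -1]
append 5 → [-2, 0, 8, 0, 1, -1, 5]
reverse → [5, -1, 1, 0, 8, 0, -2]
sum = 11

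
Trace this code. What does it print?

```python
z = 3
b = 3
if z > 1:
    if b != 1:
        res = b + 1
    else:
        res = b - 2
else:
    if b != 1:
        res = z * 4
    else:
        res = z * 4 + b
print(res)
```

z=3, b=3
z > 1 is True; b != 1 is True
→ res = b + 1 = 4

4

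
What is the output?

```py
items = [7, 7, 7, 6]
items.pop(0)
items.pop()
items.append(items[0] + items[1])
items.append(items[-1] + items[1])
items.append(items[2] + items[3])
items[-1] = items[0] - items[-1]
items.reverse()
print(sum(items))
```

21

pop(0) removes 7 → [7, 7, 6]
pop() removes 6 → [7, 7]
append items[0]+items[1] = 7+7 = 14 → [7, 7, 14]
append items[-1]+items[1] = 14+7 = 21 → [7, 7, 14, 21]
append items[2]+items[3] = 14+21 = 35 → [7, 7, 14, 21, 35]
items[-1] = items[0]-items[-1] = 7-35 = -28 → [7, 7, 14, 21, -28]
reverse → [-28, 21, 14, 7, 7]
sum = 21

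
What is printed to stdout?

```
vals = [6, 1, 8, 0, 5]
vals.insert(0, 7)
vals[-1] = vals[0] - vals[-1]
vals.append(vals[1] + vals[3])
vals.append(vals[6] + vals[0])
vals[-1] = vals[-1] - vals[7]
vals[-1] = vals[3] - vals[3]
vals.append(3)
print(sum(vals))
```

insert 7 at 0 → [7, 6, 1, 8, 0, 5]
vals[-1] = vals[0]-vals[-1] = 7-5 = 2 → [7, 6, 1, 8, 0, 2]
append vals[1]+vals[3] = 6+8 = 14 → [7, 6, 1, 8, 0, 2, 14]
append vals[6]+vals[0] = 14+7 = 21 → [7, 6, 1, 8, 0, 2, 14, 21]
vals[-1] = vals[-1]-vals[7] = 21-21 = 0 → [7, 6, 1, 8, 0, 2, 14, 0]
vals[-1] = vals[3]-vals[3] = 8-8 = 0 → [7, 6, 1, 8, 0, 2, 14, 0]
append 3 → [7, 6, 1, 8, 0, 2, 14, 0, 3]
sum = 41

41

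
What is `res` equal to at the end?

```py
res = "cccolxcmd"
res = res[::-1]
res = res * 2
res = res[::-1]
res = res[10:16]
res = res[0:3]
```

reverse → 'dmcxloccc'
repeat ×2 → 'dmcxlocccdmcxloccc'
reverse → 'cccolxcmdcccolxcmd'
slice [10:16] → 'ccolxc'
slice [0:3] → 'cco'

'cco'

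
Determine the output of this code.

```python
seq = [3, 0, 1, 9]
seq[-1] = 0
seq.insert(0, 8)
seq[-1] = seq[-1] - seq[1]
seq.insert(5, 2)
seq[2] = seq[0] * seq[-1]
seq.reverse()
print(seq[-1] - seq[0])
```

seq[-1] = 0 → [3, 0, 1, 0]
insert 8 at 0 → [8, 3, 0, 1, 0]
seq[-1] = seq[-1]-seq[1] = 0-3 = -3 → [8, 3, 0, 1, -3]
insert 2 at 5 → [8, 3, 0, 1, -3, 2]
seq[2] = seq[0]*seq[-1] = 8*2 = 16 → [8, 3, 16, 1, -3, 2]
reverse → [2, -3, 1, 16, 3, 8]
seq[-1]-seq[0] = 8-2 = 6

6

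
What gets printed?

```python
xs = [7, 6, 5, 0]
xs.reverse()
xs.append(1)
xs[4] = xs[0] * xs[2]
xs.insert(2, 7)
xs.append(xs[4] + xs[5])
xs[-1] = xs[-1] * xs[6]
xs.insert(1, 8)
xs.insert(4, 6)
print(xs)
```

reverse → [0, 5, 6, 7]
append 1 → [0, 5, 6, 7, 1]
xs[4] = xs[0]*xs[2] = 0*6 = 0 → [0, 5, 6, 7, 0]
insert 7 at 2 → [0, 5, 7, 6, 7, 0]
append xs[4]+xs[5] = 7+0 = 7 → [0, 5, 7, 6, 7, 0, 7]
xs[-1] = xs[-1]*xs[6] = 7*7 = 49 → [0, 5, 7, 6, 7, 0, 49]
insert 8 at 1 → [0, 8, 5, 7, 6, 7, 0, 49]
insert 6 at 4 → [0, 8, 5, 7, 6, 6, 7, 0, 49]

[0, 8, 5, 7, 6, 6, 7, 0, 49]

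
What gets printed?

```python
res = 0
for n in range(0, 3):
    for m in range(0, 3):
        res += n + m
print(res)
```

n=0,m=0: res = 0+0 = 0
n=0,m=1: res = 0+1 = 1
n=0,m=2: res = 1+2 = 3
n=1,m=0: res = 3+1 = 4
n=1,m=1: res = 4+2 = 6
n=1,m=2: res = 6+3 = 9
n=2,m=0: res = 9+2 = 11
n=2,m=1: res = 11+3 = 14
n=2,m=2: res = 14+4 = 18

18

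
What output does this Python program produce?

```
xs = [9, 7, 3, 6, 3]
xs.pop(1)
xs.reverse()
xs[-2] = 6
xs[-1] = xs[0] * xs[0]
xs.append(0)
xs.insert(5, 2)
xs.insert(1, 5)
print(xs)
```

pop(1) removes 7 → [9, 3, 6, 3]
reverse → [3, 6, 3, 9]
xs[-2] = 6 → [3, 6, 6, 9]
xs[-1] = xs[0]*xs[0] = 3*3 = 9 → [3, 6, 6, 9]
append 0 → [3, 6, 6, 9, 0]
insert 2 at 5 → [3, 6, 6, 9, 0, 2]
insert 5 at 1 → [3, 5, 6, 6, 9, 0, 2]

[3, 5, 6, 6, 9, 0, 2]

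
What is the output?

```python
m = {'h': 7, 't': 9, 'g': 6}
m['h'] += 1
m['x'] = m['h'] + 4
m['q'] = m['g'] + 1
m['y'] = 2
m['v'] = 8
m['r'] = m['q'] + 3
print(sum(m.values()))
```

62

m['h'] = 7+1 = 8 → {'h': 8, 't': 9, 'g': 6}
m['x'] = m['h']+4 = 12 → {'h': 8, 't': 9, 'g': 6, 'x': 12}
m['q'] = m['g']+1 = 7 → {'h': 8, 't': 9, 'g': 6, 'x': 12, 'q': 7}
m['y'] = 2 → {'h': 8, 't': 9, 'g': 6, 'x': 12, 'q': 7, 'y': 2}
m['v'] = 8 → {'h': 8, 't': 9, 'g': 6, 'x': 12, 'q': 7, 'y': 2, 'v': 8}
m['r'] = m['q']+3 = 10 → {'h': 8, 't': 9, 'g': 6, 'x': 12, 'q': 7, 'y': 2, 'v': 8, 'r': 10}
sum of values = 62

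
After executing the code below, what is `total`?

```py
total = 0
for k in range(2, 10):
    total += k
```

44

k=2: total = 0+2 = 2
k=3: total = 2+3 = 5
k=4: total = 5+4 = 9
k=5: total = 9+5 = 14
k=6: total = 14+6 = 20
k=7: total = 20+7 = 27
k=8: total = 27+8 = 35
k=9: total = 35+9 = 44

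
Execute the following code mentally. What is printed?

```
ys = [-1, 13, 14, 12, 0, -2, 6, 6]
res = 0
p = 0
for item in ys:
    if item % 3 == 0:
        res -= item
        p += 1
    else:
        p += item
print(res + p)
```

item=-1: not %3==0; p=-1
item=13: not %3==0; p=12
item=14: not %3==0; p=26
item=12: %3==0, res = 0-12 = -12; p=27
item=0: %3==0, res = (-12)-0 = -12; p=28
item=-2: not %3==0; p=26
item=6: %3==0, res = (-12)-6 = -18; p=27
item=6: %3==0, res = (-18)-6 = -24; p=28
res+p = (-24)+28 = 4

4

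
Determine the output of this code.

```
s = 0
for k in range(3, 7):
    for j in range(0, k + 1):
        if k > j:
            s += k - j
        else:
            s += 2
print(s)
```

k=3,j=0: 3>0, s = 0+3 = 3
k=3,j=1: 3>1, s = 3+2 = 5
k=3,j=2: 3>2, s = 5+1 = 6
k=3,j=3: not 3>3, s = 6+2 = 8
k=4,j=0: 4>0, s = 8+4 = 12
k=4,j=1: 4>1, s = 12+3 = 15
k=4,j=2: 4>2, s = 15+2 = 17
k=4,j=3: 4>3, s = 17+1 = 18
k=4,j=4: not 4>4, s = 18+2 = 20
k=5,j=0: 5>0, s = 20+5 = 25
k=5,j=1: 5>1, s = 25+4 = 29
k=5,j=2: 5>2, s = 29+3 = 32
k=5,j=3: 5>3, s = 32+2 = 34
k=5,j=4: 5>4, s = 34+1 = 35
k=5,j=5: not 5>5, s = 35+2 = 37
k=6,j=0: 6>0, s = 37+6 = 43
k=6,j=1: 6>1, s = 43+5 = 48
k=6,j=2: 6>2, s = 48+4 = 52
k=6,j=3: 6>3, s = 52+3 = 55
k=6,j=4: 6>4, s = 55+2 = 57
k=6,j=5: 6>5, s = 57+1 = 58
k=6,j=6: not 6>6, s = 58+2 = 60

60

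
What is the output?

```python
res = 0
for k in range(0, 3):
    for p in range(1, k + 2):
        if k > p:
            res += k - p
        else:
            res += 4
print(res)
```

21

k=0,p=1: not 0>1, res = 0+4 = 4
k=1,p=1: not 1>1, res = 4+4 = 8
k=1,p=2: not 1>2, res = 8+4 = 12
k=2,p=1: 2>1, res = 12+1 = 13
k=2,p=2: not 2>2, res = 13+4 = 17
k=2,p=3: not 2>3, res = 17+4 = 21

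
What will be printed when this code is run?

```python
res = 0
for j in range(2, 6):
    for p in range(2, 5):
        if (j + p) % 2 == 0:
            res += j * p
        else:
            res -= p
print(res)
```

j=2,p=2: even sum, res = 0+4 = 4
j=2,p=3: odd sum, res = 4-3 = 1
j=2,p=4: even sum, res = 1+8 = 9
j=3,p=2: odd sum, res = 9-2 = 7
j=3,p=3: even sum, res = 7+9 = 16
j=3,p=4: odd sum, res = 16-4 = 12
j=4,p=2: even sum, res = 12+8 = 20
j=4,p=3: odd sum, res = 20-3 = 17
j=4,p=4: even sum, res = 17+16 = 33
j=5,p=2: odd sum, res = 33-2 = 31
j=5,p=3: even sum, res = 31+15 = 46
j=5,p=4: odd sum, res = 46-4 = 42

42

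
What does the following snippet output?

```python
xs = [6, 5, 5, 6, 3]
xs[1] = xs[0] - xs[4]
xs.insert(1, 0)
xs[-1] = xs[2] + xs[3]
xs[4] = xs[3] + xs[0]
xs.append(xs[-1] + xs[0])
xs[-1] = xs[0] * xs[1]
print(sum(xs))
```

33

xs[1] = xs[0]-xs[4] = 6-3 = 3 → [6, 3, 5, 6, 3]
insert 0 at 1 → [6, 0, 3, 5, 6, 3]
xs[-1] = xs[2]+xs[3] = 3+5 = 8 → [6, 0, 3, 5, 6, 8]
xs[4] = xs[3]+xs[0] = 5+6 = 11 → [6, 0, 3, 5, 11, 8]
append xs[-1]+xs[0] = 8+6 = 14 → [6, 0, 3, 5, 11, 8, 14]
xs[-1] = xs[0]*xs[1] = 6*0 = 0 → [6, 0, 3, 5, 11, 8, 0]
sum = 33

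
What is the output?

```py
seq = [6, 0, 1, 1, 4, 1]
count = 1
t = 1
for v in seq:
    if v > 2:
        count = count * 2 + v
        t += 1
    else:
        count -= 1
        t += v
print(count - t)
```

7

v=6: >2, count = 1*2+6 = 8; t=2
v=0: not >2, count = 8-1 = 7; t=2
v=1: not >2, count = 7-1 = 6; t=3
v=1: not >2, count = 6-1 = 5; t=4
v=4: >2, count = 5*2+4 = 14; t=5
v=1: not >2, count = 14-1 = 13; t=6
count-t = 13-6 = 7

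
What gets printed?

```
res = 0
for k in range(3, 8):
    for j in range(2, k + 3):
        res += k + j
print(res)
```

k=3,j=2: res = 0+5 = 5
k=3,j=3: res = 5+6 = 11
k=3,j=4: res = 11+7 = 18
k=3,j=5: res = 18+8 = 26
k=4,j=2: res = 26+6 = 32
k=4,j=3: res = 32+7 = 39
k=4,j=4: res = 39+8 = 47
k=4,j=5: res = 47+9 = 56
k=4,j=6: res = 56+10 = 66
k=5,j=2: res = 66+7 = 73
k=5,j=3: res = 73+8 = 81
k=5,j=4: res = 81+9 = 90
k=5,j=5: res = 90+10 = 100
k=5,j=6: res = 100+11 = 111
k=5,j=7: res = 111+12 = 123
k=6,j=2: res = 123+8 = 131
k=6,j=3: res = 131+9 = 140
k=6,j=4: res = 140+10 = 150
k=6,j=5: res = 150+11 = 161
k=6,j=6: res = 161+12 = 173
k=6,j=7: res = 173+13 = 186
k=6,j=8: res = 186+14 = 200
k=7,j=2: res = 200+9 = 209
k=7,j=3: res = 209+10 = 219
k=7,j=4: res = 219+11 = 230
k=7,j=5: res = 230+12 = 242
k=7,j=6: res = 242+13 = 255
k=7,j=7: res = 255+14 = 269
k=7,j=8: res = 269+15 = 284
k=7,j=9: res = 284+16 = 300

300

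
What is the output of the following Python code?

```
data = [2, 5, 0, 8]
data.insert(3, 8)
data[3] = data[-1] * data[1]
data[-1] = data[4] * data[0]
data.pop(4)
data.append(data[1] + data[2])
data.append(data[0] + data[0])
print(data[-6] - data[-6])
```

0

insert 8 at 3 → [2, 5, 0, 8, 8]
data[3] = data[-1]*data[1] = 8*5 = 40 → [2, 5, 0, 40, 8]
data[-1] = data[4]*data[0] = 8*2 = 16 → [2, 5, 0, 40, 16]
pop(4) removes 16 → [2, 5, 0, 40]
append data[1]+data[2] = 5+0 = 5 → [2, 5, 0, 40, 5]
append data[0]+data[0] = 2+2 = 4 → [2, 5, 0, 40, 5, 4]
data[-6]-data[-6] = 2-2 = 0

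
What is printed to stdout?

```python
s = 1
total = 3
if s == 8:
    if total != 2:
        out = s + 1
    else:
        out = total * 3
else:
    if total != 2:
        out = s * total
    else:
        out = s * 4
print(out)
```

s=1, total=3
s == 8 is False; total != 2 is True
→ out = s * total = 3

3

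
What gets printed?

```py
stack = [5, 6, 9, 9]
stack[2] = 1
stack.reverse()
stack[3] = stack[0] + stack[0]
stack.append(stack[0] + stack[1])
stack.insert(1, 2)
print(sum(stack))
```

stack[2] = 1 → [5, 6, 1, 9]
reverse → [9, 1, 6, 5]
stack[3] = stack[0]+stack[0] = 9+9 = 18 → [9, 1, 6, 18]
append stack[0]+stack[1] = 9+1 = 10 → [9, 1, 6, 18, 10]
insert 2 at 1 → [9, 2, 1, 6, 18, 10]
sum = 46

46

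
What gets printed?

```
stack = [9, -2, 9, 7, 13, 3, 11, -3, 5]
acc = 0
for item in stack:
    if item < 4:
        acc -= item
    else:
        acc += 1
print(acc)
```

item=9: not <4, acc = 0+1 = 1
item=-2: <4, acc = 1-(-2) = 3
item=9: not <4, acc = 3+1 = 4
item=7: not <4, acc = 4+1 = 5
item=13: not <4, acc = 5+1 = 6
item=3: <4, acc = 6-3 = 3
item=11: not <4, acc = 3+1 = 4
item=-3: <4, acc = 4-(-3) = 7
item=5: not <4, acc = 7+1 = 8

8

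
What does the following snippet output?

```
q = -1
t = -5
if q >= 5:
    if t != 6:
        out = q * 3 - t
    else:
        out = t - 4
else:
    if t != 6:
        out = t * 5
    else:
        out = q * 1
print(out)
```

-25

q=-1, t=-5
q >= 5 is False; t != 6 is True
→ out = t * 5 = -25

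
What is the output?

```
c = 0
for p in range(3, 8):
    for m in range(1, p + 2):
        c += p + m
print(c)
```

p=3,m=1: c = 0+4 = 4
p=3,m=2: c = 4+5 = 9
p=3,m=3: c = 9+6 = 15
p=3,m=4: c = 15+7 = 22
p=4,m=1: c = 22+5 = 27
p=4,m=2: c = 27+6 = 33
p=4,m=3: c = 33+7 = 40
p=4,m=4: c = 40+8 = 48
p=4,m=5: c = 48+9 = 57
p=5,m=1: c = 57+6 = 63
p=5,m=2: c = 63+7 = 70
p=5,m=3: c = 70+8 = 78
p=5,m=4: c = 78+9 = 87
p=5,m=5: c = 87+10 = 97
p=5,m=6: c = 97+11 = 108
p=6,m=1: c = 108+7 = 115
p=6,m=2: c = 115+8 = 123
p=6,m=3: c = 123+9 = 132
p=6,m=4: c = 132+10 = 142
p=6,m=5: c = 142+11 = 153
p=6,m=6: c = 153+12 = 165
p=6,m=7: c = 165+13 = 178
p=7,m=1: c = 178+8 = 186
p=7,m=2: c = 186+9 = 195
p=7,m=3: c = 195+10 = 205
p=7,m=4: c = 205+11 = 216
p=7,m=5: c = 216+12 = 228
p=7,m=6: c = 228+13 = 241
p=7,m=7: c = 241+14 = 255
p=7,m=8: c = 255+15 = 270

270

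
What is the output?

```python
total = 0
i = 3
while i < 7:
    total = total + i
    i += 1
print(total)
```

i=3: total = 0+3 = 3
i=4: total = 3+4 = 7
i=5: total = 7+5 = 12
i=6: total = 12+6 = 18

18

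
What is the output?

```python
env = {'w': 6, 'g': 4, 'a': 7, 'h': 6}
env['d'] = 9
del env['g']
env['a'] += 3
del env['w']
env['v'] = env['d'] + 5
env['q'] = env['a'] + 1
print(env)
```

{'a': 10, 'h': 6, 'd': 9, 'v': 14, 'q': 11}

env['d'] = 9 → {'w': 6, 'g': 4, 'a': 7, 'h': 6, 'd': 9}
del 'g' → {'w': 6, 'a': 7, 'h': 6, 'd': 9}
env['a'] = 7+3 = 10 → {'w': 6, 'a': 10, 'h': 6, 'd': 9}
del 'w' → {'a': 10, 'h': 6, 'd': 9}
env['v'] = env['d']+5 = 14 → {'a': 10, 'h': 6, 'd': 9, 'v': 14}
env['q'] = env['a']+1 = 11 → {'a': 10, 'h': 6, 'd': 9, 'v': 14, 'q': 11}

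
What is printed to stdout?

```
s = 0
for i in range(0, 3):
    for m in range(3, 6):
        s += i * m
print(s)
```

36

i=0,m=3: s = 0+0 = 0
i=0,m=4: s = 0+0 = 0
i=0,m=5: s = 0+0 = 0
i=1,m=3: s = 0+3 = 3
i=1,m=4: s = 3+4 = 7
i=1,m=5: s = 7+5 = 12
i=2,m=3: s = 12+6 = 18
i=2,m=4: s = 18+8 = 26
i=2,m=5: s = 26+10 = 36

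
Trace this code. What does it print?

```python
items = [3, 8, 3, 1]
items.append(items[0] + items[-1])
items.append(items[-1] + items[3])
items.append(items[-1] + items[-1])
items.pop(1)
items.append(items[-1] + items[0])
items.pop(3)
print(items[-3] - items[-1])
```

-8

append items[0]+items[-1] = 3+1 = 4 → [3, 8, 3, 1, 4]
append items[-1]+items[3] = 4+1 = 5 → [3, 8, 3, 1, 4, 5]
append items[-1]+items[-1] = 5+5 = 10 → [3, 8, 3, 1, 4, 5, 10]
pop(1) removes 8 → [3, 3, 1, 4, 5, 10]
append items[-1]+items[0] = 10+3 = 13 → [3, 3, 1, 4, 5, 10, 13]
pop(3) removes 4 → [3, 3, 1, 5, 10, 13]
items[-3]-items[-1] = 5-13 = -8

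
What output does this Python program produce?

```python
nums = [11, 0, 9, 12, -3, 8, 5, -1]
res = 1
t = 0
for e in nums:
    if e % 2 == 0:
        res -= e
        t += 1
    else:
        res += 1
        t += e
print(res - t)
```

-38

e=11: not even, res = 1+1 = 2; t=11
e=0: even, res = 2-0 = 2; t=12
e=9: not even, res = 2+1 = 3; t=21
e=12: even, res = 3-12 = -9; t=22
e=-3: not even, res = (-9)+1 = -8; t=19
e=8: even, res = (-8)-8 = -16; t=20
e=5: not even, res = (-16)+1 = -15; t=25
e=-1: not even, res = (-15)+1 = -14; t=24
res-t = (-14)-24 = -38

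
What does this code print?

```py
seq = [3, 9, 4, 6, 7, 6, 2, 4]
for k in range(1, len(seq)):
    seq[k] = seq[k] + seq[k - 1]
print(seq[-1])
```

k=1: seq[1] = 9+3 = 12 → [3, 12, 4, 6, 7, 6, 2, 4]
k=2: seq[2] = 4+12 = 16 → [3, 12, 16, 6, 7, 6, 2, 4]
k=3: seq[3] = 6+16 = 22 → [3, 12, 16, 22, 7, 6, 2, 4]
k=4: seq[4] = 7+22 = 29 → [3, 12, 16, 22, 29, 6, 2, 4]
k=5: seq[5] = 6+29 = 35 → [3, 12, 16, 22, 29, 35, 2, 4]
k=6: seq[6] = 2+35 = 37 → [3, 12, 16, 22, 29, 35, 37, 4]
k=7: seq[7] = 4+37 = 41 → [3, 12, 16, 22, 29, 35, 37, 41]

41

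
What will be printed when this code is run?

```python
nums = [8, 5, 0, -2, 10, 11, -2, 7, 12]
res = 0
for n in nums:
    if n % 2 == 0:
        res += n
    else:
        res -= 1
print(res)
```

23

n=8: even, res = 0+8 = 8
n=5: not even, res = 8-1 = 7
n=0: even, res = 7+0 = 7
n=-2: even, res = 7+(-2) = 5
n=10: even, res = 5+10 = 15
n=11: not even, res = 15-1 = 14
n=-2: even, res = 14+(-2) = 12
n=7: not even, res = 12-1 = 11
n=12: even, res = 11+12 = 23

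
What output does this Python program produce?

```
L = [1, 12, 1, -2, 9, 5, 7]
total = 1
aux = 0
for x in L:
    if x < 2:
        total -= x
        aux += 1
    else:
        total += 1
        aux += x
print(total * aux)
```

180

x=1: <2, total = 1-1 = 0; aux=1
x=12: not <2, total = 0+1 = 1; aux=13
x=1: <2, total = 1-1 = 0; aux=14
x=-2: <2, total = 0-(-2) = 2; aux=15
x=9: not <2, total = 2+1 = 3; aux=24
x=5: not <2, total = 3+1 = 4; aux=29
x=7: not <2, total = 4+1 = 5; aux=36
total*aux = 5*36 = 180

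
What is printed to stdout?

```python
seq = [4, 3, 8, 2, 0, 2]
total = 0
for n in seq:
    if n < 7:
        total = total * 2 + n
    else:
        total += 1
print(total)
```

n=4: <7, total = 0*2+4 = 4
n=3: <7, total = 4*2+3 = 11
n=8: not <7, total = 11+1 = 12
n=2: <7, total = 12*2+2 = 26
n=0: <7, total = 26*2+0 = 52
n=2: <7, total = 52*2+2 = 106

106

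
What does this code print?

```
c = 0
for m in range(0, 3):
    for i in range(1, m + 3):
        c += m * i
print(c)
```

26

m=0,i=1: c = 0+0 = 0
m=0,i=2: c = 0+0 = 0
m=1,i=1: c = 0+1 = 1
m=1,i=2: c = 1+2 = 3
m=1,i=3: c = 3+3 = 6
m=2,i=1: c = 6+2 = 8
m=2,i=2: c = 8+4 = 12
m=2,i=3: c = 12+6 = 18
m=2,i=4: c = 18+8 = 26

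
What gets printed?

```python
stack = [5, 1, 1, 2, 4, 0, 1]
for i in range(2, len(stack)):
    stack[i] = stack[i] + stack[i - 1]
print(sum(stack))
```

i=2: stack[2] = 1+1 = 2 → [5, 1, 2, 2, 4, 0, 1]
i=3: stack[3] = 2+2 = 4 → [5, 1, 2, 4, 4, 0, 1]
i=4: stack[4] = 4+4 = 8 → [5, 1, 2, 4, 8, 0, 1]
i=5: stack[5] = 0+8 = 8 → [5, 1, 2, 4, 8, 8, 1]
i=6: stack[6] = 1+8 = 9 → [5, 1, 2, 4, 8, 8, 9]
sum = 37

37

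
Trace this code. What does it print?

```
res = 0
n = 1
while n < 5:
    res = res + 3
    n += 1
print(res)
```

n=1: res = 0+3 = 3
n=2: res = 3+3 = 6
n=3: res = 6+3 = 9
n=4: res = 9+3 = 12

12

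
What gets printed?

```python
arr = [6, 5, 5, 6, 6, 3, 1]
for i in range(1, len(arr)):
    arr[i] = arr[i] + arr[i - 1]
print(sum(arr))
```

146

i=1: arr[1] = 5+6 = 11 → [6, 11, 5, 6, 6, 3, 1]
i=2: arr[2] = 5+11 = 16 → [6, 11, 16, 6, 6, 3, 1]
i=3: arr[3] = 6+16 = 22 → [6, 11, 16, 22, 6, 3, 1]
i=4: arr[4] = 6+22 = 28 → [6, 11, 16, 22, 28, 3, 1]
i=5: arr[5] = 3+28 = 31 → [6, 11, 16, 22, 28, 31, 1]
i=6: arr[6] = 1+31 = 32 → [6, 11, 16, 22, 28, 31, 32]
sum = 146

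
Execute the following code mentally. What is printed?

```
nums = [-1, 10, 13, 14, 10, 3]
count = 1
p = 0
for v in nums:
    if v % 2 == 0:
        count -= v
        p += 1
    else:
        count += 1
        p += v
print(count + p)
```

v=-1: not even, count = 1+1 = 2; p=-1
v=10: even, count = 2-10 = -8; p=0
v=13: not even, count = (-8)+1 = -7; p=13
v=14: even, count = (-7)-14 = -21; p=14
v=10: even, count = (-21)-10 = -31; p=15
v=3: not even, count = (-31)+1 = -30; p=18
count+p = (-30)+18 = -12

-12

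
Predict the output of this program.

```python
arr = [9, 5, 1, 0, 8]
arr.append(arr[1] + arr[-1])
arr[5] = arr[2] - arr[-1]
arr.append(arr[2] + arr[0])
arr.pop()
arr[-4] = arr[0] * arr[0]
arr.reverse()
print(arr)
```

append arr[1]+arr[-1] = 5+8 = 13 → [9, 5, 1, 0, 8, 13]
arr[5] = arr[2]-arr[-1] = 1-13 = -12 → [9, 5, 1, 0, 8, -12]
append arr[2]+arr[0] = 1+9 = 10 → [9, 5, 1, 0, 8, -12, 10]
pop() removes 10 → [9, 5, 1, 0, 8, -12]
arr[-4] = arr[0]*arr[0] = 9*9 = 81 → [9, 5, 81, 0, 8, -12]
reverse → [-12, 8, 0, 81, 5, 9]

[-12, 8, 0, 81, 5, 9]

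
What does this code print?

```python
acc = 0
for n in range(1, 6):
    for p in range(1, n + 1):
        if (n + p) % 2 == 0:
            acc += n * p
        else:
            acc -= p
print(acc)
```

73

n=1,p=1: even sum, acc = 0+1 = 1
n=2,p=1: odd sum, acc = 1-1 = 0
n=2,p=2: even sum, acc = 0+4 = 4
n=3,p=1: even sum, acc = 4+3 = 7
n=3,p=2: odd sum, acc = 7-2 = 5
n=3,p=3: even sum, acc = 5+9 = 14
n=4,p=1: odd sum, acc = 14-1 = 13
n=4,p=2: even sum, acc = 13+8 = 21
n=4,p=3: odd sum, acc = 21-3 = 18
n=4,p=4: even sum, acc = 18+16 = 34
n=5,p=1: even sum, acc = 34+5 = 39
n=5,p=2: odd sum, acc = 39-2 = 37
n=5,p=3: even sum, acc = 37+15 = 52
n=5,p=4: odd sum, acc = 52-4 = 48
n=5,p=5: even sum, acc = 48+25 = 73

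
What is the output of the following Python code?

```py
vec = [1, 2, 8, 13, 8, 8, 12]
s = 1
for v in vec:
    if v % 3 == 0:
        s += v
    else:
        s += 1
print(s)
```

19

v=1: not %3==0, s = 1+1 = 2
v=2: not %3==0, s = 2+1 = 3
v=8: not %3==0, s = 3+1 = 4
v=13: not %3==0, s = 4+1 = 5
v=8: not %3==0, s = 5+1 = 6
v=8: not %3==0, s = 6+1 = 7
v=12: %3==0, s = 7+12 = 19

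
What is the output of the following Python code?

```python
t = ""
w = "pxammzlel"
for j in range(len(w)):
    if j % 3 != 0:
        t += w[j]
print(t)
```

xamzel

j=0: skip
j=1: add 'x' → 'x'
j=2: add 'a' → 'xa'
j=3: skip
j=4: add 'm' → 'xam'
j=5: add 'z' → 'xamz'
j=6: skip
j=7: add 'e' → 'xamze'
j=8: add 'l' → 'xamzel'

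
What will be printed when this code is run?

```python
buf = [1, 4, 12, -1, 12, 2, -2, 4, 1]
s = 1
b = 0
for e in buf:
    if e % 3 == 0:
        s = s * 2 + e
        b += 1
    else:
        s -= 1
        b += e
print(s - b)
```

e=1: not %3==0, s = 1-1 = 0; b=1
e=4: not %3==0, s = 0-1 = -1; b=5
e=12: %3==0, s = (-1)*2+12 = 10; b=6
e=-1: not %3==0, s = 10-1 = 9; b=5
e=12: %3==0, s = 9*2+12 = 30; b=6
e=2: not %3==0, s = 30-1 = 29; b=8
e=-2: not %3==0, s = 29-1 = 28; b=6
e=4: not %3==0, s = 28-1 = 27; b=10
e=1: not %3==0, s = 27-1 = 26; b=11
s-b = 26-11 = 15

15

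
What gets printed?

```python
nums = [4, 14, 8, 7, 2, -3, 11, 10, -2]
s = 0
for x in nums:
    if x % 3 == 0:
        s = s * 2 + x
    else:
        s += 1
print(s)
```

10

x=4: not %3==0, s = 0+1 = 1
x=14: not %3==0, s = 1+1 = 2
x=8: not %3==0, s = 2+1 = 3
x=7: not %3==0, s = 3+1 = 4
x=2: not %3==0, s = 4+1 = 5
x=-3: %3==0, s = 5*2+(-3) = 7
x=11: not %3==0, s = 7+1 = 8
x=10: not %3==0, s = 8+1 = 9
x=-2: not %3==0, s = 9+1 = 10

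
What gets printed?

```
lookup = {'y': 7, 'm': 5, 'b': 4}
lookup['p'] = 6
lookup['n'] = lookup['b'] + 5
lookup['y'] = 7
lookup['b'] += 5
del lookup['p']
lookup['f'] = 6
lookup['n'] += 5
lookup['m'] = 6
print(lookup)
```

{'y': 7, 'm': 6, 'b': 9, 'n': 14, 'f': 6}

lookup['p'] = 6 → {'y': 7, 'm': 5, 'b': 4, 'p': 6}
lookup['n'] = lookup['b']+5 = 9 → {'y': 7, 'm': 5, 'b': 4, 'p': 6, 'n': 9}
lookup['y'] = 7 → {'y': 7, 'm': 5, 'b': 4, 'p': 6, 'n': 9}
lookup['b'] = 4+5 = 9 → {'y': 7, 'm': 5, 'b': 9, 'p': 6, 'n': 9}
del 'p' → {'y': 7, 'm': 5, 'b': 9, 'n': 9}
lookup['f'] = 6 → {'y': 7, 'm': 5, 'b': 9, 'n': 9, 'f': 6}
lookup['n'] = 9+5 = 14 → {'y': 7, 'm': 5, 'b': 9, 'n': 14, 'f': 6}
lookup['m'] = 6 → {'y': 7, 'm': 6, 'b': 9, 'n': 14, 'f': 6}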